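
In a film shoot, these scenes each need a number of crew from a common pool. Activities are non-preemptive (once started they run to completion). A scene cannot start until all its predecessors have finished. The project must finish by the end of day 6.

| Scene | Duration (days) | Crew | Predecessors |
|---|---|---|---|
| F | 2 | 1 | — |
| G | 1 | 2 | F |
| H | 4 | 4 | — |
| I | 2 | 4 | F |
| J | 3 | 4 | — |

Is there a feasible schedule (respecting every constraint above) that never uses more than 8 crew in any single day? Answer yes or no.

Schedule F@1, G@3, H@1, I@5, J@4: d1:5  d2:5  d3:6  d4:8  d5:8  d6:8 — peak 8 ≤ 8.

yes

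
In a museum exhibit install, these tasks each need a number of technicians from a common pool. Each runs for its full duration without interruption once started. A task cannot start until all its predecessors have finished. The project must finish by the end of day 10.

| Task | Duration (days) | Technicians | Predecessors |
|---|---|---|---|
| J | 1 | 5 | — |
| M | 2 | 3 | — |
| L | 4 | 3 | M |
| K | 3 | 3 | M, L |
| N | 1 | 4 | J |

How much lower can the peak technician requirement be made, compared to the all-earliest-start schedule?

1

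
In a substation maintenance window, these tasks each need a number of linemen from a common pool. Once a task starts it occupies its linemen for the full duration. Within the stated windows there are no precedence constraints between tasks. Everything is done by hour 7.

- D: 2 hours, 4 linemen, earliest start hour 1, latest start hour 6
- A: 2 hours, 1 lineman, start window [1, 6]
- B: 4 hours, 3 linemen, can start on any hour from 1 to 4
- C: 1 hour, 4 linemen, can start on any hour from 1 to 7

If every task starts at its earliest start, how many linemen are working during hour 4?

At early start, hour 4 has: B.
Demand: 3 = 3.

3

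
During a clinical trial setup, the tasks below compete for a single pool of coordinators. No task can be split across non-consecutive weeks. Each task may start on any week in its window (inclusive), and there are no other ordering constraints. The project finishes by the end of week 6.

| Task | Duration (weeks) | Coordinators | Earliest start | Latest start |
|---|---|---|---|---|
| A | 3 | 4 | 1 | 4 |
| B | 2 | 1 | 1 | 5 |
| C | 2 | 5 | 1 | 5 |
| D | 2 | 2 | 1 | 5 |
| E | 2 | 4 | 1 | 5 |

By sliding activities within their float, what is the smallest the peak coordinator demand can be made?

8

Early-start (A@1, B@1, C@1, D@1, E@1) gives peak 16: w1:16  w2:16  w3:4  w4:0  w5:0  w6:0.
Shift C→5, E→3.
Schedule A@1, B@1, C@5, D@1, E@3: w1:7  w2:7  w3:8  w4:4  w5:5  w6:5 — peak 8.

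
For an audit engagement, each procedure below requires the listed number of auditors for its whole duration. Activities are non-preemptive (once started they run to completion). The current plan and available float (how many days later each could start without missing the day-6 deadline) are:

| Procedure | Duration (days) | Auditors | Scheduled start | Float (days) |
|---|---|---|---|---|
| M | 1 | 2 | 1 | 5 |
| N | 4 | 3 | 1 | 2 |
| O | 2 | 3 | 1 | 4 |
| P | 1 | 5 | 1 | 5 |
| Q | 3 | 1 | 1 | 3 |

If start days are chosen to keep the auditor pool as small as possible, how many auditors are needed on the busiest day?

6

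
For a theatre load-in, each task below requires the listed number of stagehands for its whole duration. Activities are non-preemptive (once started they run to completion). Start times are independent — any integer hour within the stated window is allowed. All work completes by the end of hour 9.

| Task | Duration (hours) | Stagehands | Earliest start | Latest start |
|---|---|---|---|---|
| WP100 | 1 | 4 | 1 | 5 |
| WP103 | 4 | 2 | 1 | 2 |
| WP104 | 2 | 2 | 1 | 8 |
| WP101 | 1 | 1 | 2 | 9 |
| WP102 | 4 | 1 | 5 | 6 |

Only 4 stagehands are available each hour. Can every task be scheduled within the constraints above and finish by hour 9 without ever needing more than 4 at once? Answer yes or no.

yes

Schedule WP100@1, WP103@2, WP104@2, WP101@4, WP102@5: h1:4  h2:4  h3:4  h4:3  h5:3  h6:1  h7:1  h8:1  h9:0 — peak 4 ≤ 4.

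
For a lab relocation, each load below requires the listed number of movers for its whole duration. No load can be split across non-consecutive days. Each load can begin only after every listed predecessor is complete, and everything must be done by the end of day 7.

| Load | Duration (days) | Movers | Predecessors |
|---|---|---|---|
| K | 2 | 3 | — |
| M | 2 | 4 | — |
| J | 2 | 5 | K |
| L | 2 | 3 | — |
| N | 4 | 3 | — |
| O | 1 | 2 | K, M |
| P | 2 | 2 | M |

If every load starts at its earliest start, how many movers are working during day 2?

At early start, day 2 has: K, M, L, N.
Demand: 3 + 4 + 3 + 3 = 13.

13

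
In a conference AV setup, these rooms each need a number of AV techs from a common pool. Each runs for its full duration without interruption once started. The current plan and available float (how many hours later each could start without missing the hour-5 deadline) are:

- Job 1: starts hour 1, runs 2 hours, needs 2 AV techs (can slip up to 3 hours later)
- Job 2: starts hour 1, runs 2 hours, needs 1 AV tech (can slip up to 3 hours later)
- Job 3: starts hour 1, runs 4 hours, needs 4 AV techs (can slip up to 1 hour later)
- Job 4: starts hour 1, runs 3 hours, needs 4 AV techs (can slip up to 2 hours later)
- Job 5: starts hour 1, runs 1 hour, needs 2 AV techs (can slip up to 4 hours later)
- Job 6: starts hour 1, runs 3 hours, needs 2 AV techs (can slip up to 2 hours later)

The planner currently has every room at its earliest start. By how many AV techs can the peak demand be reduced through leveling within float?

Early-start peak: h1:15  h2:13  h3:10  h4:4  h5:0 ⇒ 15.
Leveled (Job 1@1, Job 2@1, Job 3@1, Job 4@3, Job 5@1, Job 6@2): h1:9  h2:9  h3:10  h4:10  h5:4 ⇒ 10.
Reduction 15 − 10 = 5.

5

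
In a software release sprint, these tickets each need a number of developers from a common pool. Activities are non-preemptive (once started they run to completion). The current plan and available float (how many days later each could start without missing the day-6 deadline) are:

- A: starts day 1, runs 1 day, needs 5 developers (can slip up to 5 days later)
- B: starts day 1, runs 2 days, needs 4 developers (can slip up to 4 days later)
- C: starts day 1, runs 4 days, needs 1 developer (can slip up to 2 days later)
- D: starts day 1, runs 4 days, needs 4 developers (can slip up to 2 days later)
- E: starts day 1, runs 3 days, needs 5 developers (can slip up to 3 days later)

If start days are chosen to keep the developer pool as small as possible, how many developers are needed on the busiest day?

Early-start (A@1, B@1, C@1, D@1, E@1) gives peak 19: d1:19  d2:14  d3:10  d4:5  d5:0  d6:0.
Shift D→2, E→3.
Schedule A@1, B@1, C@1, D@2, E@3: d1:10  d2:9  d3:10  d4:10  d5:9  d6:0 — peak 10.

10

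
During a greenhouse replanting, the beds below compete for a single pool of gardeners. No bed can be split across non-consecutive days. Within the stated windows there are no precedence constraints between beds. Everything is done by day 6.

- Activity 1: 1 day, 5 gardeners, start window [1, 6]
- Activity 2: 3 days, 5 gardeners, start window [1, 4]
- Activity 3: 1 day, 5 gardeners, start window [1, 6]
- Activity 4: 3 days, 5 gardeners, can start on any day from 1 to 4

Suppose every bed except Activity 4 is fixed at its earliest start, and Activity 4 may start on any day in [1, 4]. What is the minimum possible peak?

15

Activity 4@1: d1:20  d2:10  d3:10  d4:0  d5:0  d6:0 → peak 20
Activity 4@2: d1:15  d2:10  d3:10  d4:5  d5:0  d6:0 → peak 15
Activity 4@3: d1:15  d2:5  d3:10  d4:5  d5:5  d6:0 → peak 15
Activity 4@4: d1:15  d2:5  d3:5  d4:5  d5:5  d6:5 → peak 15
Best is Activity 4@2, peak 15.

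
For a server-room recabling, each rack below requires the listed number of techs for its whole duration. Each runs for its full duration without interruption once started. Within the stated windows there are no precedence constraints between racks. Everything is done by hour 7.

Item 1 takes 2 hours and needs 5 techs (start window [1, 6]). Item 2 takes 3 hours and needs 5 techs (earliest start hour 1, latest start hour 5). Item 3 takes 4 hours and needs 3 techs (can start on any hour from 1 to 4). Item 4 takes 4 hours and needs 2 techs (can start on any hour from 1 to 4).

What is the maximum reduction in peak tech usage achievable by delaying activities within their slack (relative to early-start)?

7

Early-start peak: h1:15  h2:15  h3:10  h4:5  h5:0  h6:0  h7:0 ⇒ 15.
Leveled (Item 1@1, Item 2@5, Item 3@1, Item 4@3): h1:8  h2:8  h3:5  h4:5  h5:7  h6:7  h7:5 ⇒ 8.
Reduction 15 − 8 = 7.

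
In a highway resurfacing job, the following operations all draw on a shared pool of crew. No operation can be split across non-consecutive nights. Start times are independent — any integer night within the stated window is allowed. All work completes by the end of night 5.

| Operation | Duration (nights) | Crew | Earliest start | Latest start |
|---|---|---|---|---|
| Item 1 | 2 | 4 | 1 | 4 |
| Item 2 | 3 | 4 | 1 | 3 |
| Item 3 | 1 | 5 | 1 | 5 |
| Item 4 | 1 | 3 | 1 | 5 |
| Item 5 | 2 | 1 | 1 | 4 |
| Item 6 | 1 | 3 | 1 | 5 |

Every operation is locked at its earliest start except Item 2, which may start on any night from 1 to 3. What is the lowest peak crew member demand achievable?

16

Item 2@1: n1:20  n2:9  n3:4  n4:0  n5:0 → peak 20
Item 2@2: n1:16  n2:9  n3:4  n4:4  n5:0 → peak 16
Item 2@3: n1:16  n2:5  n3:4  n4:4  n5:4 → peak 16
Best is Item 2@2, peak 16.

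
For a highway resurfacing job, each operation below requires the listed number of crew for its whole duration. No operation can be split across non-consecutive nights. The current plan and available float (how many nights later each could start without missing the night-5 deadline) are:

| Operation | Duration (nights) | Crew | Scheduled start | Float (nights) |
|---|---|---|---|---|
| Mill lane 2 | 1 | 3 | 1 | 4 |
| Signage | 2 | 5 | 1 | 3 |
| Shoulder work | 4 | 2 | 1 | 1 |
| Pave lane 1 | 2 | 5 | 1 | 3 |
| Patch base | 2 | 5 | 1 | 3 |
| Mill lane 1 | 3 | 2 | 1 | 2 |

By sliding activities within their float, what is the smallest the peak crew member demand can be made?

12

Early-start (Mill lane 2@1, Signage@1, Shoulder work@1, Pave lane 1@1, Patch base@1, Mill lane 1@1) gives peak 22: n1:22  n2:19  n3:4  n4:2  n5:0.
Shift Pave lane 1→2, Patch base→4, Mill lane 1→3.
Schedule Mill lane 2@1, Signage@1, Shoulder work@1, Pave lane 1@2, Patch base@4, Mill lane 1@3: n1:10  n2:12  n3:9  n4:9  n5:7 — peak 12.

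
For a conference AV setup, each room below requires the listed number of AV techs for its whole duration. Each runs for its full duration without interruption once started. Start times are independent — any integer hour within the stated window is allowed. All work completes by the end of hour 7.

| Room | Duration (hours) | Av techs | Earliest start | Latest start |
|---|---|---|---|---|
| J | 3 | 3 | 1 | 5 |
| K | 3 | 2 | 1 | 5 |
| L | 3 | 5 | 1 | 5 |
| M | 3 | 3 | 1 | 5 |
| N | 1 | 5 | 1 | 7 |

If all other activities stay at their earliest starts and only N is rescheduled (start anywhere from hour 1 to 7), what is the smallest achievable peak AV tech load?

N@1: h1:18  h2:13  h3:13  h4:0  h5:0  h6:0  h7:0 → peak 18
N@2: h1:13  h2:18  h3:13  h4:0  h5:0  h6:0  h7:0 → peak 18
N@3: h1:13  h2:13  h3:18  h4:0  h5:0  h6:0  h7:0 → peak 18
N@4: h1:13  h2:13  h3:13  h4:5  h5:0  h6:0  h7:0 → peak 13
N@5: h1:13  h2:13  h3:13  h4:0  h5:5  h6:0  h7:0 → peak 13
N@6: h1:13  h2:13  h3:13  h4:0  h5:0  h6:5  h7:0 → peak 13
N@7: h1:13  h2:13  h3:13  h4:0  h5:0  h6:0  h7:5 → peak 13
Best is N@4, peak 13.

13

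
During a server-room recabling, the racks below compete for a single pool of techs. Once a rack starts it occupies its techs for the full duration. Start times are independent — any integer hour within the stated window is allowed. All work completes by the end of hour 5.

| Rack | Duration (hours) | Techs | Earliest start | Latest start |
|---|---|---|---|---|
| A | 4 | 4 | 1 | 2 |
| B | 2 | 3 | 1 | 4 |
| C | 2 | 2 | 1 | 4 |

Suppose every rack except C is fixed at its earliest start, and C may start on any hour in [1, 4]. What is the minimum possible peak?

C@1: h1:9  h2:9  h3:4  h4:4  h5:0 → peak 9
C@2: h1:7  h2:9  h3:6  h4:4  h5:0 → peak 9
C@3: h1:7  h2:7  h3:6  h4:6  h5:0 → peak 7
C@4: h1:7  h2:7  h3:4  h4:6  h5:2 → peak 7
Best is C@3, peak 7.

7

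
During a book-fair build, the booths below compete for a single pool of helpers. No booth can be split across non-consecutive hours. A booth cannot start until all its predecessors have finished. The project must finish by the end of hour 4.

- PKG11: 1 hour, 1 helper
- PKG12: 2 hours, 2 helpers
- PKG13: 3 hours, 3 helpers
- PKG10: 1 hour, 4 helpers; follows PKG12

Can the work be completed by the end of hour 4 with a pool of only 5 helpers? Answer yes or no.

Schedule PKG11@1, PKG12@2, PKG13@1, PKG10@4: h1:4  h2:5  h3:5  h4:4 — peak 5 ≤ 5.

yes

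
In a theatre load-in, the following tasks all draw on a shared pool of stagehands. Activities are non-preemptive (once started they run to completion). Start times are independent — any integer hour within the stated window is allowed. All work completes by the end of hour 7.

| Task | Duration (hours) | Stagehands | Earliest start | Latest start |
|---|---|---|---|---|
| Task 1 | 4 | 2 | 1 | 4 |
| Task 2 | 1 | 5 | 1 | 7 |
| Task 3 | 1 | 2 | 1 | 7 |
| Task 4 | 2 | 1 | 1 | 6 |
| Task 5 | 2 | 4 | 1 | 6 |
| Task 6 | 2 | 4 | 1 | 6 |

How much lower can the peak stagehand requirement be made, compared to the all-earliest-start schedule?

12

Early-start peak: h1:18  h2:11  h3:2  h4:2  h5:0  h6:0  h7:0 ⇒ 18.
Leveled (Task 1@1, Task 2@5, Task 3@1, Task 4@1, Task 5@3, Task 6@6): h1:5  h2:3  h3:6  h4:6  h5:5  h6:4  h7:4 ⇒ 6.
Reduction 18 − 6 = 12.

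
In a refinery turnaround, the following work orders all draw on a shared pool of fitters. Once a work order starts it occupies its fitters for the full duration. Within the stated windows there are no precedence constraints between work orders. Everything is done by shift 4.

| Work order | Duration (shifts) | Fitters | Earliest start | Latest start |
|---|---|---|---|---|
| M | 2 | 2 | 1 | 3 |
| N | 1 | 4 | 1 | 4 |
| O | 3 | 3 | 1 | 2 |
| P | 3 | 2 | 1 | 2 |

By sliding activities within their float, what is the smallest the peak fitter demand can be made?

Early-start (M@1, N@1, O@1, P@1) gives peak 11: s1:11  s2:7  s3:5  s4:0.
Shift O→2, P→2.
Schedule M@1, N@1, O@2, P@2: s1:6  s2:7  s3:5  s4:5 — peak 7.

7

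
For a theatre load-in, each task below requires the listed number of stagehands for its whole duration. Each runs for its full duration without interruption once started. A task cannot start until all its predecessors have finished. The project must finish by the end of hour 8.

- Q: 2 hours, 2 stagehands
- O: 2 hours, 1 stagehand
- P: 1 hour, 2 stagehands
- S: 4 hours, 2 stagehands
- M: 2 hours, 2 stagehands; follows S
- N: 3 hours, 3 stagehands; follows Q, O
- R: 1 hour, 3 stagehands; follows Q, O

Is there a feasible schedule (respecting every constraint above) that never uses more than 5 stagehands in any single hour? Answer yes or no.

yes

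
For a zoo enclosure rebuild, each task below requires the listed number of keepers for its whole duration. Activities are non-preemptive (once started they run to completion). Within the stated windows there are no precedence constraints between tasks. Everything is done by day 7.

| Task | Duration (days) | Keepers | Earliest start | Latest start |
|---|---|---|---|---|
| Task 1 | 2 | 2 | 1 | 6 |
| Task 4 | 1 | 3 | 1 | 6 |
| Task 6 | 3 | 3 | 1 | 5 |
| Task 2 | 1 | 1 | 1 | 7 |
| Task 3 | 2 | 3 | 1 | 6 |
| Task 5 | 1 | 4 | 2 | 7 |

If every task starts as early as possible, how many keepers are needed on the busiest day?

12

Early-start schedule: Task 1@1, Task 4@1, Task 6@1, Task 2@1, Task 3@1, Task 5@2.
Load per day: day 1: 12, day 2: 12, day 3: 3, day 4: 0, day 5: 0, day 6: 0, day 7: 0.
Peak is 12.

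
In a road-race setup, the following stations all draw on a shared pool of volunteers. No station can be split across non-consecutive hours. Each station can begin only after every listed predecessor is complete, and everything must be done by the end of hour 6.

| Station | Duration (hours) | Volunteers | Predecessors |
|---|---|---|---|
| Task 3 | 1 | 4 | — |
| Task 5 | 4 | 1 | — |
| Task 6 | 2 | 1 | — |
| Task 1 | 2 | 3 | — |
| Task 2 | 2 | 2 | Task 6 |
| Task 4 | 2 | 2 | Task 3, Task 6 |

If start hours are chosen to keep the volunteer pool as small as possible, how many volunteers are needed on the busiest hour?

Early-start (Task 3@1, Task 5@1, Task 6@1, Task 1@1, Task 2@3, Task 4@3) gives peak 9: h1:9  h2:5  h3:5  h4:5  h5:0  h6:0.
Shift Task 6→2, Task 1→2, Task 2→4, Task 4→4.
Schedule Task 3@1, Task 5@1, Task 6@2, Task 1@2, Task 2@4, Task 4@4: h1:5  h2:5  h3:5  h4:5  h5:4  h6:0 — peak 5.

5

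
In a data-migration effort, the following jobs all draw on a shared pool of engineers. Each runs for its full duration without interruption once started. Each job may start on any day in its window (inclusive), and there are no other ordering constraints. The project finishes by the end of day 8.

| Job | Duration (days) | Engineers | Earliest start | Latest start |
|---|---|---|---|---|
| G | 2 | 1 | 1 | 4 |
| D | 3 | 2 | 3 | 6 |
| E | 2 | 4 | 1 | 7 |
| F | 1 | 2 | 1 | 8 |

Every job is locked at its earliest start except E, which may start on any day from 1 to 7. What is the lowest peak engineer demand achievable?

4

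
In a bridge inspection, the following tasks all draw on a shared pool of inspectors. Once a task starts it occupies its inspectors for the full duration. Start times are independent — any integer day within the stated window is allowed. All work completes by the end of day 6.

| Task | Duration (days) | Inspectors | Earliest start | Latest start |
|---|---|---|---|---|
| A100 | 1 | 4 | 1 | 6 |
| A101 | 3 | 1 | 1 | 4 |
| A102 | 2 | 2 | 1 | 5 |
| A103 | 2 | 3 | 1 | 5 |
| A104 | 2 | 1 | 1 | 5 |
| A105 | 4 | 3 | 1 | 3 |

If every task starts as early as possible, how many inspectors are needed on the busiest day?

14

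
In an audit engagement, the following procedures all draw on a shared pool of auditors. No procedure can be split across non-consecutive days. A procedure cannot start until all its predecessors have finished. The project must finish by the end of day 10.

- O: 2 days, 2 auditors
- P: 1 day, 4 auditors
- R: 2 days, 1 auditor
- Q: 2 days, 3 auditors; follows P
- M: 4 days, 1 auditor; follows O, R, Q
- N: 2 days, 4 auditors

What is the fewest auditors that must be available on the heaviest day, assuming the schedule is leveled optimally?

Early-start (O@1, P@1, R@1, Q@2, M@4, N@1) gives peak 11: d1:11  d2:10  d3:3  d4:1  d5:1  d6:1  d7:1  d8:0  d9:0  d10:0.
Shift P→3, Q→4, M→6, N→6.
Schedule O@1, P@3, R@1, Q@4, M@6, N@6: d1:3  d2:3  d3:4  d4:3  d5:3  d6:5  d7:5  d8:1  d9:1  d10:0 — peak 5.

5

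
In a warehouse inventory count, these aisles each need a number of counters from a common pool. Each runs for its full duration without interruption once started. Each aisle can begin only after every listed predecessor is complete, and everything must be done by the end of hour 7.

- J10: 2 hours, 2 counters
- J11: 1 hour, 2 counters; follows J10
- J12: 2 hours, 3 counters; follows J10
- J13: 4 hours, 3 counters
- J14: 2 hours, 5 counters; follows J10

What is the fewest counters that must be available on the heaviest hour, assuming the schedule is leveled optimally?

6

Early-start (J10@1, J11@3, J12@3, J13@1, J14@3) gives peak 13: h1:5  h2:5  h3:13  h4:11  h5:0  h6:0  h7:0.
Shift J12→4, J14→6.
Schedule J10@1, J11@3, J12@4, J13@1, J14@6: h1:5  h2:5  h3:5  h4:6  h5:3  h6:5  h7:5 — peak 6.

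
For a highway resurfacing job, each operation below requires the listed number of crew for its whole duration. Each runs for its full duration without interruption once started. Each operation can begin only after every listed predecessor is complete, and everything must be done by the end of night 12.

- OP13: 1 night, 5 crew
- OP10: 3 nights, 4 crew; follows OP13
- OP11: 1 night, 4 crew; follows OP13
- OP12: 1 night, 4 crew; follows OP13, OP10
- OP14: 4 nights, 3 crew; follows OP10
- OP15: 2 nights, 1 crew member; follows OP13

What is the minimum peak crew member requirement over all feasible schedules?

5

Early-start (OP13@1, OP10@2, OP11@2, OP12@5, OP14@5, OP15@2) gives peak 9: n1:5  n2:9  n3:5  n4:4  n5:7  n6:3  n7:3  n8:3  n9:0  n10:0  n11:0  n12:0.
Shift OP11→5, OP12→6, OP14→7.
Schedule OP13@1, OP10@2, OP11@5, OP12@6, OP14@7, OP15@2: n1:5  n2:5  n3:5  n4:4  n5:4  n6:4  n7:3  n8:3  n9:3  n10:3  n11:0  n12:0 — peak 5.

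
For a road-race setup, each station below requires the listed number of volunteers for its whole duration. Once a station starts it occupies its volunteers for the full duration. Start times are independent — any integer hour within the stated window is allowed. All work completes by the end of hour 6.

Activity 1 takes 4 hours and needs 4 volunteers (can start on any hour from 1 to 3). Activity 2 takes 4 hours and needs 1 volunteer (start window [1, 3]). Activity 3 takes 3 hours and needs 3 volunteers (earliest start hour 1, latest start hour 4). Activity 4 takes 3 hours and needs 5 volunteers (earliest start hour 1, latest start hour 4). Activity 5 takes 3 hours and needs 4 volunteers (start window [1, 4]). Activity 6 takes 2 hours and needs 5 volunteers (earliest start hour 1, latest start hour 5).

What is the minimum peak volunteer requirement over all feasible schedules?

Early-start (Activity 1@1, Activity 2@1, Activity 3@1, Activity 4@1, Activity 5@1, Activity 6@1) gives peak 22: h1:22  h2:22  h3:17  h4:5  h5:0  h6:0.
Shift Activity 4→4, Activity 6→5.
Schedule Activity 1@1, Activity 2@1, Activity 3@1, Activity 4@4, Activity 5@1, Activity 6@5: h1:12  h2:12  h3:12  h4:10  h5:10  h6:10 — peak 12.

12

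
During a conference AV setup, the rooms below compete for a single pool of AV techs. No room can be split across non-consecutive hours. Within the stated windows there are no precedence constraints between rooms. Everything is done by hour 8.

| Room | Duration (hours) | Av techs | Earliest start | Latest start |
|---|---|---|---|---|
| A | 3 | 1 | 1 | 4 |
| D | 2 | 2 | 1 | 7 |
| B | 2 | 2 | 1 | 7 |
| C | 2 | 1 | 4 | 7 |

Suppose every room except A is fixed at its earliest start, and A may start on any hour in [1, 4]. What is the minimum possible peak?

A@1: h1:5  h2:5  h3:1  h4:1  h5:1  h6:0  h7:0  h8:0 → peak 5
A@2: h1:4  h2:5  h3:1  h4:2  h5:1  h6:0  h7:0  h8:0 → peak 5
A@3: h1:4  h2:4  h3:1  h4:2  h5:2  h6:0  h7:0  h8:0 → peak 4
A@4: h1:4  h2:4  h3:0  h4:2  h5:2  h6:1  h7:0  h8:0 → peak 4
Best is A@3, peak 4.

4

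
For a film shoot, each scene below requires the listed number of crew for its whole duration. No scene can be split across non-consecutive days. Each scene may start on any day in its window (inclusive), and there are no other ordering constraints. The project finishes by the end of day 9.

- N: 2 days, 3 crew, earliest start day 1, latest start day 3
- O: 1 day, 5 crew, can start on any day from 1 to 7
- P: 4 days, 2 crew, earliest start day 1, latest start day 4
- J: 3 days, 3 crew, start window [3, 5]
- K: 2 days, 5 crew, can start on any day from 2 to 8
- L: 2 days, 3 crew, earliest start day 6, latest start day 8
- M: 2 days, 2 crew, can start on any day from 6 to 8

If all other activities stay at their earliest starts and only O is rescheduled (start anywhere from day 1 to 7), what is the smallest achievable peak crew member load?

O@1: d1:10  d2:10  d3:10  d4:5  d5:3  d6:5  d7:5  d8:0  d9:0 → peak 10
O@2: d1:5  d2:15  d3:10  d4:5  d5:3  d6:5  d7:5  d8:0  d9:0 → peak 15
O@3: d1:5  d2:10  d3:15  d4:5  d5:3  d6:5  d7:5  d8:0  d9:0 → peak 15
O@4: d1:5  d2:10  d3:10  d4:10  d5:3  d6:5  d7:5  d8:0  d9:0 → peak 10
O@5: d1:5  d2:10  d3:10  d4:5  d5:8  d6:5  d7:5  d8:0  d9:0 → peak 10
O@6: d1:5  d2:10  d3:10  d4:5  d5:3  d6:10  d7:5  d8:0  d9:0 → peak 10
O@7: d1:5  d2:10  d3:10  d4:5  d5:3  d6:5  d7:10  d8:0  d9:0 → peak 10
Best is O@1, peak 10.

10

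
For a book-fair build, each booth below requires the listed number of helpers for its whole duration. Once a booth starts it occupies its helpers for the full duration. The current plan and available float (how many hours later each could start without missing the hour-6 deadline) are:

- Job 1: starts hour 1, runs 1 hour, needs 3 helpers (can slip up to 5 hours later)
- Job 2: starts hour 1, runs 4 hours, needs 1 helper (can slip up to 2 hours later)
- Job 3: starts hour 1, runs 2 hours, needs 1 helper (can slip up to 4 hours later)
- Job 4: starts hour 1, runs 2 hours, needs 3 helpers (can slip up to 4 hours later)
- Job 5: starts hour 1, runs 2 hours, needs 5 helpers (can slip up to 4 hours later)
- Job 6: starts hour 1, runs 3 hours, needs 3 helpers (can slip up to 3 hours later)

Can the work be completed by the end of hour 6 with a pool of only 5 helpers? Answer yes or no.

no

Total helper-hours = 34; over 6 hours the average is 34/6 > 5, so some hour must exceed 5.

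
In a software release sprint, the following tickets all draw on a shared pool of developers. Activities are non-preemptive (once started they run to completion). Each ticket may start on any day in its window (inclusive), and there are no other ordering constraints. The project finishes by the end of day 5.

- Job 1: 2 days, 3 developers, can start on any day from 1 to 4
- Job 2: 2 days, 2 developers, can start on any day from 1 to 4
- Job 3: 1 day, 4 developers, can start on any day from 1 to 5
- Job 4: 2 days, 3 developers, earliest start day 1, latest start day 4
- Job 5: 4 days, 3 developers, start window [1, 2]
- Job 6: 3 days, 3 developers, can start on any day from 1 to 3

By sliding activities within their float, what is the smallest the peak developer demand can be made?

9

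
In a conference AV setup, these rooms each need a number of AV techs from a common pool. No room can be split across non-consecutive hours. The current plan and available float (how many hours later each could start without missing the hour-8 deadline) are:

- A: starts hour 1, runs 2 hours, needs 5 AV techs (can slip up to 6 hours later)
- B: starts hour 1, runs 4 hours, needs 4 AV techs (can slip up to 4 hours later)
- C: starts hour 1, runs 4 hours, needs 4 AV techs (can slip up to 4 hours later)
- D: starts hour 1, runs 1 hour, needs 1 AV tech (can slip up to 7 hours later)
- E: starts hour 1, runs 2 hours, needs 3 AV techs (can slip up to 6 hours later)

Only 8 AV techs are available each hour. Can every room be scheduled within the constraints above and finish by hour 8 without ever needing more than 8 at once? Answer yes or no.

yes

Schedule A@1, B@3, C@3, D@1, E@7: h1:6  h2:5  h3:8  h4:8  h5:8  h6:8  h7:3  h8:3 — peak 8 ≤ 8.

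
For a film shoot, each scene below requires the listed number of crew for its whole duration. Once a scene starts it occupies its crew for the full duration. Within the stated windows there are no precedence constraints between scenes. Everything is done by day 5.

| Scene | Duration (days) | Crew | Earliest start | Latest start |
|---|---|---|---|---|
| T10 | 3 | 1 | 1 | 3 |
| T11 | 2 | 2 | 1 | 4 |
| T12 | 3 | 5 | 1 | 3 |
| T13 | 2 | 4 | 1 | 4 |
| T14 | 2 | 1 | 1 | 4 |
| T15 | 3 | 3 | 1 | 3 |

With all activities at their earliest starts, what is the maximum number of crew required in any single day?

Early-start schedule: T10@1, T11@1, T12@1, T13@1, T14@1, T15@1.
Load per day: day 1: 16, day 2: 16, day 3: 9, day 4: 0, day 5: 0.
Peak is 16.

16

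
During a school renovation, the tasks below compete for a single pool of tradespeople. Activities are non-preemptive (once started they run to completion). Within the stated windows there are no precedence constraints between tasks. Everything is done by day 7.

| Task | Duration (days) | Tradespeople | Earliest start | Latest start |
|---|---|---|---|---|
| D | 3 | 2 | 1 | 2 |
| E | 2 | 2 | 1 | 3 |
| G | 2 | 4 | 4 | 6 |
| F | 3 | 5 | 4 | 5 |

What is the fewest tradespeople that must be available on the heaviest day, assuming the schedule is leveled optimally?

Schedule D@1, E@1, G@4, F@4: d1:4  d2:4  d3:2  d4:9  d5:9  d6:5  d7:0 — peak 9.

9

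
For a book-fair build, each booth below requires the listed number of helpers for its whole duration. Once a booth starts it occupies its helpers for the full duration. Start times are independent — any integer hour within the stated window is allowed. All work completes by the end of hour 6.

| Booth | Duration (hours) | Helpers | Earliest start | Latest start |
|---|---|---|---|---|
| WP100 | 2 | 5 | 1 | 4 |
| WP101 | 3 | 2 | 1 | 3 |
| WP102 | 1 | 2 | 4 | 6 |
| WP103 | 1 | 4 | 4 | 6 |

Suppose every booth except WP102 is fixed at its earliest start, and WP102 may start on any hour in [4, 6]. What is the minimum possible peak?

7

WP102@4: h1:7  h2:7  h3:2  h4:6  h5:0  h6:0 → peak 7
WP102@5: h1:7  h2:7  h3:2  h4:4  h5:2  h6:0 → peak 7
WP102@6: h1:7  h2:7  h3:2  h4:4  h5:0  h6:2 → peak 7
Best is WP102@4, peak 7.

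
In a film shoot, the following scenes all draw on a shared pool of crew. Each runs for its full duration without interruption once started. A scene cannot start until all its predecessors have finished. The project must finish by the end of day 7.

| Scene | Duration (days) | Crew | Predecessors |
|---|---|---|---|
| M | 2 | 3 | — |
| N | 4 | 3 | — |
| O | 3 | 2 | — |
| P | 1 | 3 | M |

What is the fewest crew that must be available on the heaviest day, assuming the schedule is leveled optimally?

5

Early-start (M@1, N@1, O@1, P@3) gives peak 8: d1:8  d2:8  d3:8  d4:3  d5:0  d6:0  d7:0.
Shift N→3, P→7.
Schedule M@1, N@3, O@1, P@7: d1:5  d2:5  d3:5  d4:3  d5:3  d6:3  d7:3 — peak 5.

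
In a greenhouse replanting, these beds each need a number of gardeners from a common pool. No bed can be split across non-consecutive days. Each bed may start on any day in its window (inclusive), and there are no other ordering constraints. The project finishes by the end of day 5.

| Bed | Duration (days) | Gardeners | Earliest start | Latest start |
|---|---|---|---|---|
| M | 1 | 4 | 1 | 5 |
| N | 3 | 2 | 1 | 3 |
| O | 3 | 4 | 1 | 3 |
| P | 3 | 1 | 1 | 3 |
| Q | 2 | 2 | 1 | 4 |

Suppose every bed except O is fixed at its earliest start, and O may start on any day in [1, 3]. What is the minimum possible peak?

9

O@1: d1:13  d2:9  d3:7  d4:0  d5:0 → peak 13
O@2: d1:9  d2:9  d3:7  d4:4  d5:0 → peak 9
O@3: d1:9  d2:5  d3:7  d4:4  d5:4 → peak 9
Best is O@2, peak 9.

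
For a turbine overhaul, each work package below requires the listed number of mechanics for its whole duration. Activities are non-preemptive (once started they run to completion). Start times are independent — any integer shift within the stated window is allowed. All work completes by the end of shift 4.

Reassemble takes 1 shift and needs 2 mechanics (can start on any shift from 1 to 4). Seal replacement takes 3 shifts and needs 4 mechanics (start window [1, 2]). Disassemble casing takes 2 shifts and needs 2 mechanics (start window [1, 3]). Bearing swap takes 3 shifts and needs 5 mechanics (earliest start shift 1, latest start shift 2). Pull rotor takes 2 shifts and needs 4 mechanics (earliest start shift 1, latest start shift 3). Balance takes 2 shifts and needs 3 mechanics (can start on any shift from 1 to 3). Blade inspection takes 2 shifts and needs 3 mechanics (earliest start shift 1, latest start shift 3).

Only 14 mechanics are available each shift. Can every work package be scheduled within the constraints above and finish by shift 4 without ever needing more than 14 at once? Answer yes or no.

no

The minimum achievable peak is 15; 14 < 15, so no feasible schedule stays within the cap.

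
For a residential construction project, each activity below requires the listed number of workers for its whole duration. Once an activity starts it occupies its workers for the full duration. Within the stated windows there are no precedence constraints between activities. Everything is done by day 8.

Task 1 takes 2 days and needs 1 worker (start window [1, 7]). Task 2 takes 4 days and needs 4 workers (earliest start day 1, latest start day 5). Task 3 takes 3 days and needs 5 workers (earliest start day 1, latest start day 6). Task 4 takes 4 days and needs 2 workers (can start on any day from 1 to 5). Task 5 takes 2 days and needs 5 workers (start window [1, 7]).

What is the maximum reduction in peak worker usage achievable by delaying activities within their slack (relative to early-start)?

8

Early-start peak: d1:17  d2:17  d3:11  d4:6  d5:0  d6:0  d7:0  d8:0 ⇒ 17.
Leveled (Task 1@1, Task 2@1, Task 3@3, Task 4@5, Task 5@6): d1:5  d2:5  d3:9  d4:9  d5:7  d6:7  d7:7  d8:2 ⇒ 9.
Reduction 17 − 9 = 8.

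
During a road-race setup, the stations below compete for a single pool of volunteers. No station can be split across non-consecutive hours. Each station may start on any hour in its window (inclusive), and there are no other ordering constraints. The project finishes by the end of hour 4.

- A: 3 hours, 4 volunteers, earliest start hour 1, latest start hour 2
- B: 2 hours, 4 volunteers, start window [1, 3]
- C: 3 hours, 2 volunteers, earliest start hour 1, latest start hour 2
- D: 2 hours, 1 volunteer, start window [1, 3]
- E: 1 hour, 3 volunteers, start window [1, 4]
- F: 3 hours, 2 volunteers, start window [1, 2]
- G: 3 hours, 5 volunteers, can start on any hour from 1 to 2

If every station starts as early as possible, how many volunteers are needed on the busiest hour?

21

Early-start schedule: A@1, B@1, C@1, D@1, E@1, F@1, G@1.
Load per hour: hour 1: 21, hour 2: 18, hour 3: 13, hour 4: 0.
Peak is 21.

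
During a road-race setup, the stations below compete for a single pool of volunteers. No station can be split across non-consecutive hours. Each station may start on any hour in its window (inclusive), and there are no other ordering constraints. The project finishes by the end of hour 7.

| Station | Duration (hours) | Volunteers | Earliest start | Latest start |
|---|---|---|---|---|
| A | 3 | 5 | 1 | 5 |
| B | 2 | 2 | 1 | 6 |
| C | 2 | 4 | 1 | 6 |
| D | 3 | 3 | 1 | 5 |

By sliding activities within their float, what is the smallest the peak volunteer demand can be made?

Early-start (A@1, B@1, C@1, D@1) gives peak 14: h1:14  h2:14  h3:8  h4:0  h5:0  h6:0  h7:0.
Shift C→4, D→4.
Schedule A@1, B@1, C@4, D@4: h1:7  h2:7  h3:5  h4:7  h5:7  h6:3  h7:0 — peak 7.

7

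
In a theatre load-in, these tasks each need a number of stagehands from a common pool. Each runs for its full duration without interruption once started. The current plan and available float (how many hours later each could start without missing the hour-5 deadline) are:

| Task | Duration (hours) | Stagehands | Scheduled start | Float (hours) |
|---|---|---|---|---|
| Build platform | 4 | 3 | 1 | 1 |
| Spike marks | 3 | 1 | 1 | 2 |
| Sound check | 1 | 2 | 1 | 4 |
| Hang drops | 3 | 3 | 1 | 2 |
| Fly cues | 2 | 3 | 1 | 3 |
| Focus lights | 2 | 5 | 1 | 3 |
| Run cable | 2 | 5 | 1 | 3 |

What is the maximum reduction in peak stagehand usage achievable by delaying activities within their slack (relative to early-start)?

10

Early-start peak: h1:22  h2:20  h3:7  h4:3  h5:0 ⇒ 22.
Leveled (Build platform@1, Spike marks@1, Sound check@1, Hang drops@1, Fly cues@4, Focus lights@2, Run cable@4): h1:9  h2:12  h3:12  h4:11  h5:8 ⇒ 12.
Reduction 22 − 12 = 10.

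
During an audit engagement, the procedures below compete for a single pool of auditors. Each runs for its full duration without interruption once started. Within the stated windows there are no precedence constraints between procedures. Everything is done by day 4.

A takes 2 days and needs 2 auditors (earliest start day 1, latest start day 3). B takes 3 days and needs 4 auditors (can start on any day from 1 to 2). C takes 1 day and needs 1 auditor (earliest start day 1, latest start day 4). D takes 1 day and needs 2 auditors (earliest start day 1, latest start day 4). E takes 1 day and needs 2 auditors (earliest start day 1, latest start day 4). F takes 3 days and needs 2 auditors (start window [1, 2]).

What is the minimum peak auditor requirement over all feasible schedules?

Early-start (A@1, B@1, C@1, D@1, E@1, F@1) gives peak 13: d1:13  d2:8  d3:6  d4:0.
Shift D→3, E→4, F→2.
Schedule A@1, B@1, C@1, D@3, E@4, F@2: d1:7  d2:8  d3:8  d4:4 — peak 8.

8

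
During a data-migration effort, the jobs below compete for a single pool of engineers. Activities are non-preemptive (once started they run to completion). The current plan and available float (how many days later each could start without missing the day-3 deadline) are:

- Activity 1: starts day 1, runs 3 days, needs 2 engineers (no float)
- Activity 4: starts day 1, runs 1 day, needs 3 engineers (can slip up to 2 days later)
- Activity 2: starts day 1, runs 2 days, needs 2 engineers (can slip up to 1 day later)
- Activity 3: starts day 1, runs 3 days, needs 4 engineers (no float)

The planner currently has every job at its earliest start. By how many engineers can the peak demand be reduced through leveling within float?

Early-start peak: d1:11  d2:8  d3:6 ⇒ 11.
Leveled (Activity 1@1, Activity 4@1, Activity 2@2, Activity 3@1): d1:9  d2:8  d3:8 ⇒ 9.
Reduction 11 − 9 = 2.

2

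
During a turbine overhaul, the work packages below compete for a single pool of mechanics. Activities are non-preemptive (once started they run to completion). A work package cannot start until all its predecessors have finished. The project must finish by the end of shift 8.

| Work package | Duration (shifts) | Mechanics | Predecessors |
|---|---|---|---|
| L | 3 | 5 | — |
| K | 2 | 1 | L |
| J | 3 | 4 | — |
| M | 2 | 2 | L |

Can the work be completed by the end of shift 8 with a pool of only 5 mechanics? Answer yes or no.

yes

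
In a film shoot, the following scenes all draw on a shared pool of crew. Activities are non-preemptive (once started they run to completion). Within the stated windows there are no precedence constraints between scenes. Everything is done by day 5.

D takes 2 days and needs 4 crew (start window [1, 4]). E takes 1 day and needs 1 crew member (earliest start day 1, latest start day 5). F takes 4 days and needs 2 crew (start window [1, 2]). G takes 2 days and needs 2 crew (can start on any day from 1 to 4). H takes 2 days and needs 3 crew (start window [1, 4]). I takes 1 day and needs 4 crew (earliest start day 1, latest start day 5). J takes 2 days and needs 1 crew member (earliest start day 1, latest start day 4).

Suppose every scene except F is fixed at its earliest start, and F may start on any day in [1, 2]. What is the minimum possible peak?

F@1: d1:17  d2:12  d3:2  d4:2  d5:0 → peak 17
F@2: d1:15  d2:12  d3:2  d4:2  d5:2 → peak 15
Best is F@2, peak 15.

15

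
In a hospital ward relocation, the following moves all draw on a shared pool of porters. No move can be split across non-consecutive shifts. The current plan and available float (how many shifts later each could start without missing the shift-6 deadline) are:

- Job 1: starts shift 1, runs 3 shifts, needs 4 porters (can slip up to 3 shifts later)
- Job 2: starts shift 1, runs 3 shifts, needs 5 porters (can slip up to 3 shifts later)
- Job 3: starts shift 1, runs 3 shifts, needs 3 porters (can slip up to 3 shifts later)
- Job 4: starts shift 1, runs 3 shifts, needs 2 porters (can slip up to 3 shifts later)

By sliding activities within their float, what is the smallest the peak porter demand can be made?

Early-start (Job 1@1, Job 2@1, Job 3@1, Job 4@1) gives peak 14: s1:14  s2:14  s3:14  s4:0  s5:0  s6:0.
Shift Job 2→4, Job 4→4.
Schedule Job 1@1, Job 2@4, Job 3@1, Job 4@4: s1:7  s2:7  s3:7  s4:7  s5:7  s6:7 — peak 7.
Total porter-shifts = 42 over 6 shifts ⇒ peak ≥ ⌈42/6⌉ = 7, so 7 is optimal.

7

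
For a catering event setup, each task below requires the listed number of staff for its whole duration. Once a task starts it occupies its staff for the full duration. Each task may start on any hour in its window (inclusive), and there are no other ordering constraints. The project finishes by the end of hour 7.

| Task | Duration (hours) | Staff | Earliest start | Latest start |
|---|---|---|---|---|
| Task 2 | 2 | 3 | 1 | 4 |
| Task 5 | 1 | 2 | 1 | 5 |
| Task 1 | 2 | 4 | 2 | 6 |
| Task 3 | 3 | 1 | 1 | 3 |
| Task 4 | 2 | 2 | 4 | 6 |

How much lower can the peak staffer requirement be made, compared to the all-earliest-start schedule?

4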